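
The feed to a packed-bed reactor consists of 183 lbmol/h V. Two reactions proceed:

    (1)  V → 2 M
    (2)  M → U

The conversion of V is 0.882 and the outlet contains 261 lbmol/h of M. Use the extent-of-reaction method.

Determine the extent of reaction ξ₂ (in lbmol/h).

ξ₂ = 61.8 lbmol/h

Conversion of V: V consumed = 1ξ₁ = 0.882 × 183 → ξ₁ = 161.4 lbmol/h.
M balance: n_M = 0 + 2ξ₁ − 1ξ₂ = 261 → ξ₂ = (2·161.4 − 261)/1 = 61.81 lbmol/h.
Outlet amounts (n = n₀ + Σ ν·ξ):
  V: 183 − 1(161.4) = 21.59
  M: 0 + 2(161.4) − 1(61.81) = 261
  U: 0 + 1(61.81) = 61.81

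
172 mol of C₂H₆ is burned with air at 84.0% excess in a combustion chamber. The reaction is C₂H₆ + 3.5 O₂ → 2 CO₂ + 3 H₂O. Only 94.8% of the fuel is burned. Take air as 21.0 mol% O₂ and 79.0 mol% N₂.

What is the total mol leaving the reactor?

5530 mol

Stoichiometric O₂ = 3.5 × 172 = 602 mol; O₂ fed = 602 × 1.840 = 1108 mol.
N₂ fed = 1108 × 79/21 = 4167 mol.
Fuel reacted = 0.948 × 172 → ξ = 163.1 mol.
Outlet (n = n₀ + ν ξ):
  C₂H₆: 172 − 1(163.1) = 8.944
  O₂: 1108 − 3.5(163.1) = 537
  N₂: 4167 (inert)
  CO₂: 0 + 2(163.1) = 326.1
  H₂O: 0 + 3(163.1) = 489.2
Total out = 8.944 + 537 + 4167 + 326.1 + 489.2 = 5528 mol.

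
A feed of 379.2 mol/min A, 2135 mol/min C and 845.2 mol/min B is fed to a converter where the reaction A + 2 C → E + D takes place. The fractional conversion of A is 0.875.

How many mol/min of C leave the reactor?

1470 mol/min

A reacted = 0.875 × 379.2 = 331.8 mol/min; ν_A = −1, so ξ = 331.8/1 = 331.8 mol/min.
Outlet amounts (n = n₀ + ν ξ):
  A: 379.2 − 1(331.8) = 47.4
  C: 2135 − 2(331.8) = 1471
  E: 0 + 1(331.8) = 331.8
  D: 0 + 1(331.8) = 331.8
  B: 845.2 (inert)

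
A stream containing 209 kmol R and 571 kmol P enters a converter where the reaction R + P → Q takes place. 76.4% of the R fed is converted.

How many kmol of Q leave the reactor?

R reacted = 0.764 × 209 = 159.7 kmol; ν_R = −1, so ξ = 159.7/1 = 159.7 kmol.
Outlet amounts (n = n₀ + ν ξ):
  R: 209 − 1(159.7) = 49.32
  P: 571 − 1(159.7) = 411.3
  Q: 0 + 1(159.7) = 159.7

160 kmol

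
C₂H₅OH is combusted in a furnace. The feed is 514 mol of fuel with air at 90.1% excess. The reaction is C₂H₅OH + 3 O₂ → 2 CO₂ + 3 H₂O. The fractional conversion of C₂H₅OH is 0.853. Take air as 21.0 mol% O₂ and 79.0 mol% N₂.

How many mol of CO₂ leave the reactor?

877 mol

Stoichiometric O₂ = 3 × 514 = 1542 mol; O₂ fed = 1542 × 1.901 = 2931 mol.
N₂ fed = 2931 × 79/21 = 11030 mol.
Fuel reacted = 0.853 × 514 → ξ = 438.4 mol.
Outlet (n = n₀ + ν ξ):
  C₂H₅OH: 514 − 1(438.4) = 75.56
  O₂: 2931 − 3(438.4) = 1616
  N₂: 11030 (inert)
  CO₂: 0 + 2(438.4) = 876.9
  H₂O: 0 + 3(438.4) = 1315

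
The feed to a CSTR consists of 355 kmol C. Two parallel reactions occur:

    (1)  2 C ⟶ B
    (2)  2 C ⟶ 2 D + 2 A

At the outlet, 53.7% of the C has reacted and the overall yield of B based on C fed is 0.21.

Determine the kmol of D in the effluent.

41.5 kmol

Yield of B: 1ξ₁ / 355 = 0.21 → ξ₁ = 74.55 kmol.
Conversion of C: 2ξ₁ + 2ξ₂ = 0.537 × 355 = 190.6 → ξ₂ = 20.77 kmol.
Outlet amounts (n = n₀ + Σ ν·ξ):
  C: 355 − 2(74.55) − 2(20.77) = 164.4
  B: 0 + 1(74.55) = 74.55
  D: 0 + 2(20.77) = 41.54
  A: 0 + 2(20.77) = 41.54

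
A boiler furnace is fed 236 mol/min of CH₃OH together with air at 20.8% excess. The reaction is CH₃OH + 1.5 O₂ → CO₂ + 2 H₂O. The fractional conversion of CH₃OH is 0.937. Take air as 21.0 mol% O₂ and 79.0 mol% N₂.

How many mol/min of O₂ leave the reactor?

Stoichiometric O₂ = 1.5 × 236 = 354 mol/min; O₂ fed = 354 × 1.208 = 427.6 mol/min.
N₂ fed = 427.6 × 79/21 = 1609 mol/min.
Fuel reacted = 0.937 × 236 → ξ = 221.1 mol/min.
Outlet (n = n₀ + ν ξ):
  CH₃OH: 236 − 1(221.1) = 14.87
  O₂: 427.6 − 1.5(221.1) = 95.93
  N₂: 1609 (inert)
  CO₂: 0 + 1(221.1) = 221.1
  H₂O: 0 + 2(221.1) = 442.3

95.9 mol/min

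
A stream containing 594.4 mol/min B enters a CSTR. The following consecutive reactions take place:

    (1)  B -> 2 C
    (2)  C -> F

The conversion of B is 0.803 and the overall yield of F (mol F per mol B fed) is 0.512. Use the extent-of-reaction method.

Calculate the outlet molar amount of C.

Conversion of B: B consumed = 1ξ₁ = 0.803 × 594.4 → ξ₁ = 477.3 mol/min.
Yield of F: 1ξ₂ / 594.4 = 0.512 → ξ₂ = 304.3 mol/min.
Outlet amounts (n = n₀ + Σ ν·ξ):
  B: 594.4 − 1(477.3) = 117.1
  C: 0 + 2(477.3) − 1(304.3) = 650.3
  F: 0 + 1(304.3) = 304.3

650 mol/min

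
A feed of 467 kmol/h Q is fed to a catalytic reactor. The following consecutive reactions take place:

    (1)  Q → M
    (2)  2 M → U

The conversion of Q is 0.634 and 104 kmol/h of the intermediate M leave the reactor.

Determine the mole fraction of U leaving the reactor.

Conversion of Q: Q consumed = 1ξ₁ = 0.634 × 467 → ξ₁ = 296.1 kmol/h.
M balance: n_M = 0 + 1ξ₁ − 2ξ₂ = 104 → ξ₂ = (1·296.1 − 104)/2 = 96.04 kmol/h.
Outlet amounts (n = n₀ + Σ ν·ξ):
  Q: 467 − 1(296.1) = 170.9
  M: 0 + 1(296.1) − 2(96.04) = 104
  U: 0 + 1(96.04) = 96.04
Total out = 371 kmol/h; y_U = 96.04 / 371 = 0.2589.

0.259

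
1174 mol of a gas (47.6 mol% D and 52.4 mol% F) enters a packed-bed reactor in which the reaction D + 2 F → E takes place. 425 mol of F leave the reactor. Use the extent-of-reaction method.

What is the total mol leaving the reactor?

For F: n = n₀ − 2ξ → 425 = 615.2 − 2ξ, giving ξ = 95.09 mol.
Outlet amounts (n = n₀ + ν ξ):
  D: 558.8 − 1(95.09) = 463.7
  F: 615.2 − 2(95.09) = 425
  E: 0 + 1(95.09) = 95.09
Total out = 463.7 + 425 + 95.09 = 983.8 mol.

984 mol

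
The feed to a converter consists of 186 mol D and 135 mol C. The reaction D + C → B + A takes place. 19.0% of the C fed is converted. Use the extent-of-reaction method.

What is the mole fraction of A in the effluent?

C reacted = 0.19 × 135 = 25.65 mol; ν_C = −1, so ξ = 25.65/1 = 25.65 mol.
Outlet amounts (n = n₀ + ν ξ):
  D: 186 − 1(25.65) = 160.3
  C: 135 − 1(25.65) = 109.3
  B: 0 + 1(25.65) = 25.65
  A: 0 + 1(25.65) = 25.65
Total out = 321 mol; y_A = 25.65 / 321 = 0.07991.

0.0799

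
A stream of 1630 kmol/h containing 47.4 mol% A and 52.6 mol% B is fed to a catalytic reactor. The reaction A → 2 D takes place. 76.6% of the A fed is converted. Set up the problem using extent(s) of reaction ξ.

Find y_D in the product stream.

A reacted = 0.766 × 772.6 = 591.8 kmol/h; ν_A = −1, so ξ = 591.8/1 = 591.8 kmol/h.
Outlet amounts (n = n₀ + ν ξ):
  A: 772.6 − 1(591.8) = 180.8
  D: 0 + 2(591.8) = 1184
  B: 857.4 (inert)
Total out = 2222 kmol/h; y_D = 1184 / 2222 = 0.5327.

0.533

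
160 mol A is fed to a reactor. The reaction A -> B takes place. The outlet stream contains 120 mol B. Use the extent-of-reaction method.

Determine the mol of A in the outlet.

40 mol

For B: n = n₀ + 1ξ → 120 = 0 + 1ξ, giving ξ = 120 mol.
Outlet amounts (n = n₀ + ν ξ):
  A: 160 − 1(120) = 40
  B: 0 + 1(120) = 120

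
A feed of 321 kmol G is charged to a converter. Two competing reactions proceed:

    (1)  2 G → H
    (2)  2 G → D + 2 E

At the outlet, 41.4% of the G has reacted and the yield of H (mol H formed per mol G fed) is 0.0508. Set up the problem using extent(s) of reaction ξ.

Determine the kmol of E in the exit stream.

Yield of H: 1ξ₁ / 321 = 0.0508 → ξ₁ = 16.31 kmol.
Conversion of G: 2ξ₁ + 2ξ₂ = 0.414 × 321 = 132.9 → ξ₂ = 50.14 kmol.
Outlet amounts (n = n₀ + Σ ν·ξ):
  G: 321 − 2(16.31) − 2(50.14) = 188.1
  H: 0 + 1(16.31) = 16.31
  D: 0 + 1(50.14) = 50.14
  E: 0 + 2(50.14) = 100.3

100 kmol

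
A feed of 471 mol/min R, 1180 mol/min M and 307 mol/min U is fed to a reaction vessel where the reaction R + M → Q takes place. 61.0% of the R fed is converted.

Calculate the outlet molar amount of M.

R reacted = 0.61 × 471 = 287.3 mol/min; ν_R = −1, so ξ = 287.3/1 = 287.3 mol/min.
Outlet amounts (n = n₀ + ν ξ):
  R: 471 − 1(287.3) = 183.7
  M: 1180 − 1(287.3) = 892.7
  Q: 0 + 1(287.3) = 287.3
  U: 307 (inert)

893 mol/min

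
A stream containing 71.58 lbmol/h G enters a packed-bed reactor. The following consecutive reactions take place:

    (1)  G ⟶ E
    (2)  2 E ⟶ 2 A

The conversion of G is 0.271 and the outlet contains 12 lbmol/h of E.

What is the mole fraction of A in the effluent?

0.103

Conversion of G: G consumed = 1ξ₁ = 0.271 × 71.58 → ξ₁ = 19.4 lbmol/h.
E balance: n_E = 0 + 1ξ₁ − 2ξ₂ = 12 → ξ₂ = (1·19.4 − 12)/2 = 3.699 lbmol/h.
Outlet amounts (n = n₀ + Σ ν·ξ):
  G: 71.58 − 1(19.4) = 52.18
  E: 0 + 1(19.4) − 2(3.699) = 12
  A: 0 + 2(3.699) = 7.398
Total out = 71.58 lbmol/h; y_A = 7.398 / 71.58 = 0.1034.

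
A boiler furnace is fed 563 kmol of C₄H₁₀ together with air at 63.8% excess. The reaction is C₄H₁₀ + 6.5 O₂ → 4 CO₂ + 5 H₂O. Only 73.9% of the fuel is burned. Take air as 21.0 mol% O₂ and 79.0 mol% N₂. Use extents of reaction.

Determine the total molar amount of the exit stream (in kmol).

Stoichiometric O₂ = 6.5 × 563 = 3660 kmol; O₂ fed = 3660 × 1.638 = 5994 kmol.
N₂ fed = 5994 × 79/21 = 22550 kmol.
Fuel reacted = 0.739 × 563 → ξ = 416.1 kmol.
Outlet (n = n₀ + ν ξ):
  C₄H₁₀: 563 − 1(416.1) = 146.9
  O₂: 5994 − 6.5(416.1) = 3290
  N₂: 22550 (inert)
  CO₂: 0 + 4(416.1) = 1664
  H₂O: 0 + 5(416.1) = 2080
Total out = 146.9 + 3290 + 22550 + 1664 + 2080 = 29730 kmol.

29700 kmol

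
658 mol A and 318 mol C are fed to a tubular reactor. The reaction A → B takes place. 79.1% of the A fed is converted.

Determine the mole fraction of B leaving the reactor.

A reacted = 0.791 × 658 = 520.5 mol; ν_A = −1, so ξ = 520.5/1 = 520.5 mol.
Outlet amounts (n = n₀ + ν ξ):
  A: 658 − 1(520.5) = 137.5
  B: 0 + 1(520.5) = 520.5
  C: 318 (inert)
Total out = 976 mol; y_B = 520.5 / 976 = 0.5333.

0.533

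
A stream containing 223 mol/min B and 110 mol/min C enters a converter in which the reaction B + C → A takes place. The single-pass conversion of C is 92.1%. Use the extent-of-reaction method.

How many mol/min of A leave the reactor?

C reacted = 0.921 × 110 = 101.3 mol/min; ν_C = −1, so ξ = 101.3/1 = 101.3 mol/min.
Outlet amounts (n = n₀ + ν ξ):
  B: 223 − 1(101.3) = 121.7
  C: 110 − 1(101.3) = 8.69
  A: 0 + 1(101.3) = 101.3

101 mol/min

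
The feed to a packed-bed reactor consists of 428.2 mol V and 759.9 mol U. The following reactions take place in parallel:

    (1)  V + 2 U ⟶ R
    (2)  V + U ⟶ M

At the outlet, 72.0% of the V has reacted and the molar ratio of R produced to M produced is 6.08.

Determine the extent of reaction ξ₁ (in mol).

Conversion of V: V consumed = 0.72 × 428.2 = 308.3 mol = 1ξ₁ + 1ξ₂.
Selectivity: 1ξ₁ / (1ξ₂) = 6.08 → ξ₁ = 6.08 ξ₂.
Substitute: (1·6.08 + 1) ξ₂ = 308.3 → ξ₂ = 43.55 mol, ξ₁ = 264.8 mol.
Outlet amounts (n = n₀ + Σ ν·ξ):
  V: 428.2 − 1(264.8) − 1(43.55) = 119.9
  U: 759.9 − 2(264.8) − 1(43.55) = 186.8
  R: 0 + 1(264.8) = 264.8
  M: 0 + 1(43.55) = 43.55

ξ₁ = 265 mol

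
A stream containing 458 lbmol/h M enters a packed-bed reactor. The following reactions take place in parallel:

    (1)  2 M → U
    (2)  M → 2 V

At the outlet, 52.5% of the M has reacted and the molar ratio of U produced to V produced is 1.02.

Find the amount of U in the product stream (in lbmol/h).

Conversion of M: M consumed = 0.525 × 458 = 240.5 lbmol/h = 2ξ₁ + 1ξ₂.
Selectivity: 1ξ₁ / (2ξ₂) = 1.02 → ξ₁ = 2.04 ξ₂.
Substitute: (2·2.04 + 1) ξ₂ = 240.5 → ξ₂ = 47.33 lbmol/h, ξ₁ = 96.56 lbmol/h.
Outlet amounts (n = n₀ + Σ ν·ξ):
  M: 458 − 2(96.56) − 1(47.33) = 217.5
  U: 0 + 1(96.56) = 96.56
  V: 0 + 2(47.33) = 94.67

96.6 lbmol/h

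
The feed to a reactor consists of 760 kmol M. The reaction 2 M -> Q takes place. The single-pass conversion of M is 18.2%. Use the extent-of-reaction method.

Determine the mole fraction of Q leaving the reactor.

0.1

M reacted = 0.182 × 760 = 138.3 kmol; ν_M = −2, so ξ = 138.3/2 = 69.16 kmol.
Outlet amounts (n = n₀ + ν ξ):
  M: 760 − 2(69.16) = 621.7
  Q: 0 + 1(69.16) = 69.16
Total out = 690.8 kmol; y_Q = 69.16 / 690.8 = 0.1001.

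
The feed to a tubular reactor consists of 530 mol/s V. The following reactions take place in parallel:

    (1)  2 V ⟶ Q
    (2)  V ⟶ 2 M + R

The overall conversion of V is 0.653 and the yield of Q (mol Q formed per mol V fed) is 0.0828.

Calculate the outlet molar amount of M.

517 mol/s

Yield of Q: 1ξ₁ / 530 = 0.0828 → ξ₁ = 43.88 mol/s.
Conversion of V: 2ξ₁ + 1ξ₂ = 0.653 × 530 = 346.1 → ξ₂ = 258.3 mol/s.
Outlet amounts (n = n₀ + Σ ν·ξ):
  V: 530 − 2(43.88) − 1(258.3) = 183.9
  Q: 0 + 1(43.88) = 43.88
  M: 0 + 2(258.3) = 516.6
  R: 0 + 1(258.3) = 258.3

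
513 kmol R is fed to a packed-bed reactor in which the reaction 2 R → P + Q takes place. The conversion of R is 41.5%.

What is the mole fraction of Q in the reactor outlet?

R reacted = 0.415 × 513 = 212.9 kmol; ν_R = −2, so ξ = 212.9/2 = 106.4 kmol.
Outlet amounts (n = n₀ + ν ξ):
  R: 513 − 2(106.4) = 300.1
  P: 0 + 1(106.4) = 106.4
  Q: 0 + 1(106.4) = 106.4
Total out = 513 kmol; y_Q = 106.4 / 513 = 0.2075.

0.207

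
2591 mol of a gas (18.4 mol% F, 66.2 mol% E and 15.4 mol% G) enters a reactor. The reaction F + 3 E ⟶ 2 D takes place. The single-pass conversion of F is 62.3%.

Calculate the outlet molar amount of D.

594 mol

F reacted = 0.623 × 476.7 = 297 mol; ν_F = −1, so ξ = 297/1 = 297 mol.
Outlet amounts (n = n₀ + ν ξ):
  F: 476.7 − 1(297) = 179.7
  E: 1715 − 3(297) = 824.2
  D: 0 + 2(297) = 594
  G: 399 (inert)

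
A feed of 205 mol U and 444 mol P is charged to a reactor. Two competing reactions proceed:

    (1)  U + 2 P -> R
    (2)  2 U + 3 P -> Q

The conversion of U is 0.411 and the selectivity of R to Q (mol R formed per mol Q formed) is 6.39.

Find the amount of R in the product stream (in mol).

Conversion of U: U consumed = 0.411 × 205 = 84.25 mol = 1ξ₁ + 2ξ₂.
Selectivity: 1ξ₁ / (1ξ₂) = 6.39 → ξ₁ = 6.39 ξ₂.
Substitute: (1·6.39 + 2) ξ₂ = 84.25 → ξ₂ = 10.04 mol, ξ₁ = 64.17 mol.
Outlet amounts (n = n₀ + Σ ν·ξ):
  U: 205 − 1(64.17) − 2(10.04) = 120.7
  P: 444 − 2(64.17) − 3(10.04) = 285.5
  R: 0 + 1(64.17) = 64.17
  Q: 0 + 1(10.04) = 10.04

64.2 mol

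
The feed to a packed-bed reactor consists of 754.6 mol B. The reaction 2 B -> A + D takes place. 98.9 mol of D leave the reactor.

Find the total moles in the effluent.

For D: n = n₀ + 1ξ → 98.9 = 0 + 1ξ, giving ξ = 98.9 mol.
Outlet amounts (n = n₀ + ν ξ):
  B: 754.6 − 2(98.9) = 556.8
  A: 0 + 1(98.9) = 98.9
  D: 0 + 1(98.9) = 98.9
Total out = 556.8 + 98.9 + 98.9 = 754.6 mol.

755 mol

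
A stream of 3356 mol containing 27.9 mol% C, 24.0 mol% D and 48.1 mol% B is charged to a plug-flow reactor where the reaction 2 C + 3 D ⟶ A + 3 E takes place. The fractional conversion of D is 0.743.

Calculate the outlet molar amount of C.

D reacted = 0.743 × 805.4 = 598.4 mol; ν_D = −3, so ξ = 598.4/3 = 199.5 mol.
Outlet amounts (n = n₀ + ν ξ):
  C: 936.3 − 2(199.5) = 537.4
  D: 805.4 − 3(199.5) = 207
  A: 0 + 1(199.5) = 199.5
  E: 0 + 3(199.5) = 598.4
  B: 1614 (inert)

537 mol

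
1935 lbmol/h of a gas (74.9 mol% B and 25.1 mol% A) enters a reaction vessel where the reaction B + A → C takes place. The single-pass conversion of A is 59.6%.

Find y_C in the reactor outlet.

0.176

A reacted = 0.596 × 485.7 = 289.5 lbmol/h; ν_A = −1, so ξ = 289.5/1 = 289.5 lbmol/h.
Outlet amounts (n = n₀ + ν ξ):
  B: 1449 − 1(289.5) = 1160
  A: 485.7 − 1(289.5) = 196.2
  C: 0 + 1(289.5) = 289.5
Total out = 1646 lbmol/h; y_C = 289.5 / 1646 = 0.1759.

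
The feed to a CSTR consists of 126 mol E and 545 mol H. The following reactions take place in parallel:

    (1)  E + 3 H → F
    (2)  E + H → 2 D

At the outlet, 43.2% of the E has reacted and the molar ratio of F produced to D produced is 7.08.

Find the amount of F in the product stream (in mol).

50.8 mol

Conversion of E: E consumed = 0.432 × 126 = 54.43 mol = 1ξ₁ + 1ξ₂.
Selectivity: 1ξ₁ / (2ξ₂) = 7.08 → ξ₁ = 14.16 ξ₂.
Substitute: (1·14.16 + 1) ξ₂ = 54.43 → ξ₂ = 3.591 mol, ξ₁ = 50.84 mol.
Outlet amounts (n = n₀ + Σ ν·ξ):
  E: 126 − 1(50.84) − 1(3.591) = 71.57
  H: 545 − 3(50.84) − 1(3.591) = 388.9
  F: 0 + 1(50.84) = 50.84
  D: 0 + 2(3.591) = 7.181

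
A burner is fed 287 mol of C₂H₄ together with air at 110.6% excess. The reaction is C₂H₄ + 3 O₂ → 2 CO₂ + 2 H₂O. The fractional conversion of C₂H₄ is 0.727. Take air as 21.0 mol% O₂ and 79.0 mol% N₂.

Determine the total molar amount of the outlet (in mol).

Stoichiometric O₂ = 3 × 287 = 861 mol; O₂ fed = 861 × 2.106 = 1813 mol.
N₂ fed = 1813 × 79/21 = 6821 mol.
Fuel reacted = 0.727 × 287 → ξ = 208.6 mol.
Outlet (n = n₀ + ν ξ):
  C₂H₄: 287 − 1(208.6) = 78.35
  O₂: 1813 − 3(208.6) = 1187
  N₂: 6821 (inert)
  CO₂: 0 + 2(208.6) = 417.3
  H₂O: 0 + 2(208.6) = 417.3
Total out = 78.35 + 1187 + 6821 + 417.3 + 417.3 = 8922 mol.

8920 mol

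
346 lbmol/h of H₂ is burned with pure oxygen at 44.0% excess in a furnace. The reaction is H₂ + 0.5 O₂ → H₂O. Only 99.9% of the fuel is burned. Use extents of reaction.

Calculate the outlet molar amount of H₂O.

Stoichiometric O₂ = 0.5 × 346 = 173 lbmol/h; O₂ fed = 173 × 1.440 = 249.1 lbmol/h.
Fuel reacted = 0.999 × 346 → ξ = 345.7 lbmol/h.
Outlet (n = n₀ + ν ξ):
  H₂: 346 − 1(345.7) = 0.346
  O₂: 249.1 − 0.5(345.7) = 76.29
  H₂O: 0 + 1(345.7) = 345.7

346 lbmol/h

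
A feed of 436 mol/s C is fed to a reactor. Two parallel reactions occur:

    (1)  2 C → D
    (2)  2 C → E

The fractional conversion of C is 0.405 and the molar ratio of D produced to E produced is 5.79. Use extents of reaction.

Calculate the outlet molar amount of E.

13 mol/s

Conversion of C: C consumed = 0.405 × 436 = 176.6 mol/s = 2ξ₁ + 2ξ₂.
Selectivity: 1ξ₁ / (1ξ₂) = 5.79 → ξ₁ = 5.79 ξ₂.
Substitute: (2·5.79 + 2) ξ₂ = 176.6 → ξ₂ = 13 mol/s, ξ₁ = 75.29 mol/s.
Outlet amounts (n = n₀ + Σ ν·ξ):
  C: 436 − 2(75.29) − 2(13) = 259.4
  D: 0 + 1(75.29) = 75.29
  E: 0 + 1(13) = 13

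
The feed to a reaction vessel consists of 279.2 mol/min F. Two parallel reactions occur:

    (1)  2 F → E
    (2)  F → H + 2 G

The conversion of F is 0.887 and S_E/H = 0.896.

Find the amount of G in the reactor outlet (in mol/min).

177 mol/min

Conversion of F: F consumed = 0.887 × 279.2 = 247.7 mol/min = 2ξ₁ + 1ξ₂.
Selectivity: 1ξ₁ / (1ξ₂) = 0.896 → ξ₁ = 0.896 ξ₂.
Substitute: (2·0.896 + 1) ξ₂ = 247.7 → ξ₂ = 88.7 mol/min, ξ₁ = 79.48 mol/min.
Outlet amounts (n = n₀ + Σ ν·ξ):
  F: 279.2 − 2(79.48) − 1(88.7) = 31.55
  E: 0 + 1(79.48) = 79.48
  H: 0 + 1(88.7) = 88.7
  G: 0 + 2(88.7) = 177.4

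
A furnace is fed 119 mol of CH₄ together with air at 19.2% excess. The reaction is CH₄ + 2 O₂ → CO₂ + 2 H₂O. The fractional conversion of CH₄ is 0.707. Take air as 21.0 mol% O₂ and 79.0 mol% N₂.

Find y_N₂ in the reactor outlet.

0.726

Stoichiometric O₂ = 2 × 119 = 238 mol; O₂ fed = 238 × 1.192 = 283.7 mol.
N₂ fed = 283.7 × 79/21 = 1067 mol.
Fuel reacted = 0.707 × 119 → ξ = 84.13 mol.
Outlet (n = n₀ + ν ξ):
  CH₄: 119 − 1(84.13) = 34.87
  O₂: 283.7 − 2(84.13) = 115.4
  N₂: 1067 (inert)
  CO₂: 0 + 1(84.13) = 84.13
  H₂O: 0 + 2(84.13) = 168.3
Total out = 1470 mol; y_N₂ = 1067 / 1470 = 0.726.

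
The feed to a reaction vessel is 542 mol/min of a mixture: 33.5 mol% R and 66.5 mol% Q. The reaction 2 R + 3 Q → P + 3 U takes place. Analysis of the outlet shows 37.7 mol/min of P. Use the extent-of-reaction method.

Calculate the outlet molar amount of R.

For P: n = n₀ + 1ξ → 37.7 = 0 + 1ξ, giving ξ = 37.7 mol/min.
Outlet amounts (n = n₀ + ν ξ):
  R: 181.6 − 2(37.7) = 106.2
  Q: 360.4 − 3(37.7) = 247.3
  P: 0 + 1(37.7) = 37.7
  U: 0 + 3(37.7) = 113.1

106 mol/min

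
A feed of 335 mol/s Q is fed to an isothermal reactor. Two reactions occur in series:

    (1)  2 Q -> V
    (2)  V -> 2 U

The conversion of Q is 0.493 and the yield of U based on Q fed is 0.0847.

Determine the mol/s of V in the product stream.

Conversion of Q: Q consumed = 2ξ₁ = 0.493 × 335 → ξ₁ = 82.58 mol/s.
Yield of U: 2ξ₂ / 335 = 0.0847 → ξ₂ = 14.19 mol/s.
Outlet amounts (n = n₀ + Σ ν·ξ):
  Q: 335 − 2(82.58) = 169.8
  V: 0 + 1(82.58) − 1(14.19) = 68.39
  U: 0 + 2(14.19) = 28.37

68.4 mol/s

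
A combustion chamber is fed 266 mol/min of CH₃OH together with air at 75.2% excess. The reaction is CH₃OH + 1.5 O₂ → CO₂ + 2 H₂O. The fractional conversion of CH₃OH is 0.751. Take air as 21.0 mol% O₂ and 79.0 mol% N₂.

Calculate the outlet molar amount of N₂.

Stoichiometric O₂ = 1.5 × 266 = 399 mol/min; O₂ fed = 399 × 1.752 = 699 mol/min.
N₂ fed = 699 × 79/21 = 2630 mol/min.
Fuel reacted = 0.751 × 266 → ξ = 199.8 mol/min.
Outlet (n = n₀ + ν ξ):
  CH₃OH: 266 − 1(199.8) = 66.23
  O₂: 699 − 1.5(199.8) = 399.4
  N₂: 2630 (inert)
  CO₂: 0 + 1(199.8) = 199.8
  H₂O: 0 + 2(199.8) = 399.5

2630 mol/min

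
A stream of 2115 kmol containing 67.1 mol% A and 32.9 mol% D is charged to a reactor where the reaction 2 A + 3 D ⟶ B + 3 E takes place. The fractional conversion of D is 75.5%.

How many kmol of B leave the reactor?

D reacted = 0.755 × 695.8 = 525.4 kmol; ν_D = −3, so ξ = 525.4/3 = 175.1 kmol.
Outlet amounts (n = n₀ + ν ξ):
  A: 1419 − 2(175.1) = 1069
  D: 695.8 − 3(175.1) = 170.5
  B: 0 + 1(175.1) = 175.1
  E: 0 + 3(175.1) = 525.4

175 kmol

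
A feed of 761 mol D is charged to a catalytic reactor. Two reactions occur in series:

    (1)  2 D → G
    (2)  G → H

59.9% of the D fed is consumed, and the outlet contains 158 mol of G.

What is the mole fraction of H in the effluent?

Conversion of D: D consumed = 2ξ₁ = 0.599 × 761 → ξ₁ = 227.9 mol.
G balance: n_G = 0 + 1ξ₁ − 1ξ₂ = 158 → ξ₂ = (1·227.9 − 158)/1 = 69.92 mol.
Outlet amounts (n = n₀ + Σ ν·ξ):
  D: 761 − 2(227.9) = 305.2
  G: 0 + 1(227.9) − 1(69.92) = 158
  H: 0 + 1(69.92) = 69.92
Total out = 533.1 mol; y_H = 69.92 / 533.1 = 0.1312.

0.131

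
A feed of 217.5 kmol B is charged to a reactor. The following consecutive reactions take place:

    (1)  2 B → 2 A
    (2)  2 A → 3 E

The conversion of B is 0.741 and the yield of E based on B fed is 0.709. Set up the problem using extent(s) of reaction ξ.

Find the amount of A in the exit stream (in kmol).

58.4 kmol

Conversion of B: B consumed = 2ξ₁ = 0.741 × 217.5 → ξ₁ = 80.58 kmol.
Yield of E: 3ξ₂ / 217.5 = 0.709 → ξ₂ = 51.4 kmol.
Outlet amounts (n = n₀ + Σ ν·ξ):
  B: 217.5 − 2(80.58) = 56.33
  A: 0 + 2(80.58) − 2(51.4) = 58.36
  E: 0 + 3(51.4) = 154.2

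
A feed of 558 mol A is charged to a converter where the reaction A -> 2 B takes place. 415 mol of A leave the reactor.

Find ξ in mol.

ξ = 143 mol

For A: n = n₀ − 1ξ → 415 = 558 − 1ξ, giving ξ = 143 mol.
Outlet amounts (n = n₀ + ν ξ):
  A: 558 − 1(143) = 415
  B: 0 + 2(143) = 286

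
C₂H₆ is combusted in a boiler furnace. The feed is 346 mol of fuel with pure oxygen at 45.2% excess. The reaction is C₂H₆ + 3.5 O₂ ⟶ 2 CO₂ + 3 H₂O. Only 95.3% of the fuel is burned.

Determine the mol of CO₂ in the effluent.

Stoichiometric O₂ = 3.5 × 346 = 1211 mol; O₂ fed = 1211 × 1.452 = 1758 mol.
Fuel reacted = 0.953 × 346 → ξ = 329.7 mol.
Outlet (n = n₀ + ν ξ):
  C₂H₆: 346 − 1(329.7) = 16.26
  O₂: 1758 − 3.5(329.7) = 604.3
  CO₂: 0 + 2(329.7) = 659.5
  H₂O: 0 + 3(329.7) = 989.2

659 mol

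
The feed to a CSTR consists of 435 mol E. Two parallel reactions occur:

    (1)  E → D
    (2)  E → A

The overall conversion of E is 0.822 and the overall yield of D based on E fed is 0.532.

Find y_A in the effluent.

0.29

Yield of D: 1ξ₁ / 435 = 0.532 → ξ₁ = 231.4 mol.
Conversion of E: 1ξ₁ + 1ξ₂ = 0.822 × 435 = 357.6 → ξ₂ = 126.1 mol.
Outlet amounts (n = n₀ + Σ ν·ξ):
  E: 435 − 1(231.4) − 1(126.1) = 77.43
  D: 0 + 1(231.4) = 231.4
  A: 0 + 1(126.1) = 126.1
Total out = 435 mol; y_A = 126.1 / 435 = 0.29.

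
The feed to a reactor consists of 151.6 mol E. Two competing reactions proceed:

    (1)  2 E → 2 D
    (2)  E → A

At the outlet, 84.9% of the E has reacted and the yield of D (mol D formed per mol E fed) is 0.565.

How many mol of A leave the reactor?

Yield of D: 2ξ₁ / 151.6 = 0.565 → ξ₁ = 42.83 mol.
Conversion of E: 2ξ₁ + 1ξ₂ = 0.849 × 151.6 = 128.7 → ξ₂ = 43.05 mol.
Outlet amounts (n = n₀ + Σ ν·ξ):
  E: 151.6 − 2(42.83) − 1(43.05) = 22.89
  D: 0 + 2(42.83) = 85.65
  A: 0 + 1(43.05) = 43.05

43.1 mol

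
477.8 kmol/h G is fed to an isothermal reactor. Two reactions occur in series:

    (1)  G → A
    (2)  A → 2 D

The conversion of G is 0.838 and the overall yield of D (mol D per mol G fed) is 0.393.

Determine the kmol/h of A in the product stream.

Conversion of G: G consumed = 1ξ₁ = 0.838 × 477.8 → ξ₁ = 400.4 kmol/h.
Yield of D: 2ξ₂ / 477.8 = 0.393 → ξ₂ = 93.89 kmol/h.
Outlet amounts (n = n₀ + Σ ν·ξ):
  G: 477.8 − 1(400.4) = 77.4
  A: 0 + 1(400.4) − 1(93.89) = 306.5
  D: 0 + 2(93.89) = 187.8

307 kmol/h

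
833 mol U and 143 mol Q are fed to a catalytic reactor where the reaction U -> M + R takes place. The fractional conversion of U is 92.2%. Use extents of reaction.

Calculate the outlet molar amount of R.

U reacted = 0.922 × 833 = 768 mol; ν_U = −1, so ξ = 768/1 = 768 mol.
Outlet amounts (n = n₀ + ν ξ):
  U: 833 − 1(768) = 64.97
  M: 0 + 1(768) = 768
  R: 0 + 1(768) = 768
  Q: 143 (inert)

768 mol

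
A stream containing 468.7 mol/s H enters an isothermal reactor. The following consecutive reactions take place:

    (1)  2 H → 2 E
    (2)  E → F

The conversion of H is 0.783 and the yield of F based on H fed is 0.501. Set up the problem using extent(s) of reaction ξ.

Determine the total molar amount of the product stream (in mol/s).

Conversion of H: H consumed = 2ξ₁ = 0.783 × 468.7 → ξ₁ = 183.5 mol/s.
Yield of F: 1ξ₂ / 468.7 = 0.501 → ξ₂ = 234.8 mol/s.
Outlet amounts (n = n₀ + Σ ν·ξ):
  H: 468.7 − 2(183.5) = 101.7
  E: 0 + 2(183.5) − 1(234.8) = 132.2
  F: 0 + 1(234.8) = 234.8
Total out = 101.7 + 132.2 + 234.8 = 468.7 mol/s.

469 mol/s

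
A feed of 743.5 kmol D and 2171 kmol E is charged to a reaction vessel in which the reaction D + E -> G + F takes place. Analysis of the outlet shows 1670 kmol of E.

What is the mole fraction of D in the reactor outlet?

For E: n = n₀ − 1ξ → 1670 = 2171 − 1ξ, giving ξ = 501 kmol.
Outlet amounts (n = n₀ + ν ξ):
  D: 743.5 − 1(501) = 242.5
  E: 2171 − 1(501) = 1670
  G: 0 + 1(501) = 501
  F: 0 + 1(501) = 501
Total out = 2914 kmol; y_D = 242.5 / 2914 = 0.0832.

0.0832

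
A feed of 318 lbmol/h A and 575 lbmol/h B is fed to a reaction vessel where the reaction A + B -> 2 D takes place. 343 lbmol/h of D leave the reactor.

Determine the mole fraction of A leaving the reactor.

For D: n = n₀ + 2ξ → 343 = 0 + 2ξ, giving ξ = 171.5 lbmol/h.
Outlet amounts (n = n₀ + ν ξ):
  A: 318 − 1(171.5) = 146.5
  B: 575 − 1(171.5) = 403.5
  D: 0 + 2(171.5) = 343
Total out = 893 lbmol/h; y_A = 146.5 / 893 = 0.1641.

0.164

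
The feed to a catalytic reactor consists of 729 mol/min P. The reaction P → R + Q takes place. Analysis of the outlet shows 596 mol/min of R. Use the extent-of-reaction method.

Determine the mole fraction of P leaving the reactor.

0.1

For R: n = n₀ + 1ξ → 596 = 0 + 1ξ, giving ξ = 596 mol/min.
Outlet amounts (n = n₀ + ν ξ):
  P: 729 − 1(596) = 133
  R: 0 + 1(596) = 596
  Q: 0 + 1(596) = 596
Total out = 1325 mol/min; y_P = 133 / 1325 = 0.1004.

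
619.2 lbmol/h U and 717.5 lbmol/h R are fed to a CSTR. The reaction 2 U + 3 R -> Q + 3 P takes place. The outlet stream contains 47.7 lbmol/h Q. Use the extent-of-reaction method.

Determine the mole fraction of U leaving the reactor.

For Q: n = n₀ + 1ξ → 47.7 = 0 + 1ξ, giving ξ = 47.7 lbmol/h.
Outlet amounts (n = n₀ + ν ξ):
  U: 619.2 − 2(47.7) = 523.8
  R: 717.5 − 3(47.7) = 574.4
  Q: 0 + 1(47.7) = 47.7
  P: 0 + 3(47.7) = 143.1
Total out = 1289 lbmol/h; y_U = 523.8 / 1289 = 0.4064.

0.406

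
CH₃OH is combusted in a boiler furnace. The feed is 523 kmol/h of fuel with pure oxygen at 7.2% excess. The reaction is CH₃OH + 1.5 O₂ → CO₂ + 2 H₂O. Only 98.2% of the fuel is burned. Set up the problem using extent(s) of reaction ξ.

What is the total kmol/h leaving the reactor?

1620 kmol/h

Stoichiometric O₂ = 1.5 × 523 = 784.5 kmol/h; O₂ fed = 784.5 × 1.072 = 841 kmol/h.
Fuel reacted = 0.982 × 523 → ξ = 513.6 kmol/h.
Outlet (n = n₀ + ν ξ):
  CH₃OH: 523 − 1(513.6) = 9.414
  O₂: 841 − 1.5(513.6) = 70.61
  CO₂: 0 + 1(513.6) = 513.6
  H₂O: 0 + 2(513.6) = 1027
Total out = 9.414 + 70.61 + 513.6 + 1027 = 1621 kmol/h.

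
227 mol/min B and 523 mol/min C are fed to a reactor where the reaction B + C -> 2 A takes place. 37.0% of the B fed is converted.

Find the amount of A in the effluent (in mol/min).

B reacted = 0.37 × 227 = 83.99 mol/min; ν_B = −1, so ξ = 83.99/1 = 83.99 mol/min.
Outlet amounts (n = n₀ + ν ξ):
  B: 227 − 1(83.99) = 143
  C: 523 − 1(83.99) = 439
  A: 0 + 2(83.99) = 168

168 mol/min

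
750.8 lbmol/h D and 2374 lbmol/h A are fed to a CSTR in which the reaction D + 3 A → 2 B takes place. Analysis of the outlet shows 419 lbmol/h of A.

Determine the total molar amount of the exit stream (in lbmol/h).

For A: n = n₀ − 3ξ → 419 = 2374 − 3ξ, giving ξ = 651.7 lbmol/h.
Outlet amounts (n = n₀ + ν ξ):
  D: 750.8 − 1(651.7) = 99.13
  A: 2374 − 3(651.7) = 419
  B: 0 + 2(651.7) = 1303
Total out = 99.13 + 419 + 1303 = 1821 lbmol/h.

1820 lbmol/h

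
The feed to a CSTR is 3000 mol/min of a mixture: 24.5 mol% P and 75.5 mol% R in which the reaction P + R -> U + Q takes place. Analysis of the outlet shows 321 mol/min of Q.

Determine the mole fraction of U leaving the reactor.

For Q: n = n₀ + 1ξ → 321 = 0 + 1ξ, giving ξ = 321 mol/min.
Outlet amounts (n = n₀ + ν ξ):
  P: 735 − 1(321) = 414
  R: 2265 − 1(321) = 1944
  U: 0 + 1(321) = 321
  Q: 0 + 1(321) = 321
Total out = 3000 mol/min; y_U = 321 / 3000 = 0.107.

0.107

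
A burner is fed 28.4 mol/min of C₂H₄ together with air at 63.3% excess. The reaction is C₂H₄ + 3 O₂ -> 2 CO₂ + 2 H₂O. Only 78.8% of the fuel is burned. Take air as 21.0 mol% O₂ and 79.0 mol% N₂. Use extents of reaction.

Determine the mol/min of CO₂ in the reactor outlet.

Stoichiometric O₂ = 3 × 28.4 = 85.2 mol/min; O₂ fed = 85.2 × 1.633 = 139.1 mol/min.
N₂ fed = 139.1 × 79/21 = 523.4 mol/min.
Fuel reacted = 0.788 × 28.4 → ξ = 22.38 mol/min.
Outlet (n = n₀ + ν ξ):
  C₂H₄: 28.4 − 1(22.38) = 6.021
  O₂: 139.1 − 3(22.38) = 71.99
  N₂: 523.4 (inert)
  CO₂: 0 + 2(22.38) = 44.76
  H₂O: 0 + 2(22.38) = 44.76

44.8 mol/min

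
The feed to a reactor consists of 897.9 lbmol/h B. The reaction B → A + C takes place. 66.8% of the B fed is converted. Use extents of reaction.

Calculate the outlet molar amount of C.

B reacted = 0.668 × 897.9 = 599.8 lbmol/h; ν_B = −1, so ξ = 599.8/1 = 599.8 lbmol/h.
Outlet amounts (n = n₀ + ν ξ):
  B: 897.9 − 1(599.8) = 298.1
  A: 0 + 1(599.8) = 599.8
  C: 0 + 1(599.8) = 599.8

600 lbmol/h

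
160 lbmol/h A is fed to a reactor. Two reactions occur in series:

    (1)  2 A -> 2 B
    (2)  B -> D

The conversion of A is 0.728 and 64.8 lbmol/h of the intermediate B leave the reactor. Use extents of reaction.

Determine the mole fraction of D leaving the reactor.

Conversion of A: A consumed = 2ξ₁ = 0.728 × 160 → ξ₁ = 58.24 lbmol/h.
B balance: n_B = 0 + 2ξ₁ − 1ξ₂ = 64.8 → ξ₂ = (2·58.24 − 64.8)/1 = 51.68 lbmol/h.
Outlet amounts (n = n₀ + Σ ν·ξ):
  A: 160 − 2(58.24) = 43.52
  B: 0 + 2(58.24) − 1(51.68) = 64.8
  D: 0 + 1(51.68) = 51.68
Total out = 160 lbmol/h; y_D = 51.68 / 160 = 0.323.

0.323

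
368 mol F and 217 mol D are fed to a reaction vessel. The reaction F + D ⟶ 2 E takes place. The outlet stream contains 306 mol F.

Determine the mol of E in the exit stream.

For F: n = n₀ − 1ξ → 306 = 368 − 1ξ, giving ξ = 62 mol.
Outlet amounts (n = n₀ + ν ξ):
  F: 368 − 1(62) = 306
  D: 217 − 1(62) = 155
  E: 0 + 2(62) = 124

124 mol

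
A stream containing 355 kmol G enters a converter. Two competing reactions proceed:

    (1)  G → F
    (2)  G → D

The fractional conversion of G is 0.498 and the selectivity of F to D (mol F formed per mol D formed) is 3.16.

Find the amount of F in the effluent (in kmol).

134 kmol

Conversion of G: G consumed = 0.498 × 355 = 176.8 kmol = 1ξ₁ + 1ξ₂.
Selectivity: 1ξ₁ / (1ξ₂) = 3.16 → ξ₁ = 3.16 ξ₂.
Substitute: (1·3.16 + 1) ξ₂ = 176.8 → ξ₂ = 42.5 kmol, ξ₁ = 134.3 kmol.
Outlet amounts (n = n₀ + Σ ν·ξ):
  G: 355 − 1(134.3) − 1(42.5) = 178.2
  F: 0 + 1(134.3) = 134.3
  D: 0 + 1(42.5) = 42.5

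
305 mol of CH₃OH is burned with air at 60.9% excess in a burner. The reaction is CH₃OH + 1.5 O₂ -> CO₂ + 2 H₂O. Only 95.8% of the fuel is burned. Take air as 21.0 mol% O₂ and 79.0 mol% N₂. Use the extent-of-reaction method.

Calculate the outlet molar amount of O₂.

298 mol

Stoichiometric O₂ = 1.5 × 305 = 457.5 mol; O₂ fed = 457.5 × 1.609 = 736.1 mol.
N₂ fed = 736.1 × 79/21 = 2769 mol.
Fuel reacted = 0.958 × 305 → ξ = 292.2 mol.
Outlet (n = n₀ + ν ξ):
  CH₃OH: 305 − 1(292.2) = 12.81
  O₂: 736.1 − 1.5(292.2) = 297.8
  N₂: 2769 (inert)
  CO₂: 0 + 1(292.2) = 292.2
  H₂O: 0 + 2(292.2) = 584.4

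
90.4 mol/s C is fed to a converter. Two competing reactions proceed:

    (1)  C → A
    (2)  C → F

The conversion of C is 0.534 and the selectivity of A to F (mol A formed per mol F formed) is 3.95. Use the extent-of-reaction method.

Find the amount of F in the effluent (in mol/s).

Conversion of C: C consumed = 0.534 × 90.4 = 48.27 mol/s = 1ξ₁ + 1ξ₂.
Selectivity: 1ξ₁ / (1ξ₂) = 3.95 → ξ₁ = 3.95 ξ₂.
Substitute: (1·3.95 + 1) ξ₂ = 48.27 → ξ₂ = 9.752 mol/s, ξ₁ = 38.52 mol/s.
Outlet amounts (n = n₀ + Σ ν·ξ):
  C: 90.4 − 1(38.52) − 1(9.752) = 42.13
  A: 0 + 1(38.52) = 38.52
  F: 0 + 1(9.752) = 9.752

9.75 mol/s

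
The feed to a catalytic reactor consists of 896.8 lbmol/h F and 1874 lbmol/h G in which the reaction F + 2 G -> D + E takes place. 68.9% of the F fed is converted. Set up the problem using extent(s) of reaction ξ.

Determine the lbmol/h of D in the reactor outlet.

618 lbmol/h

F reacted = 0.689 × 896.8 = 617.9 lbmol/h; ν_F = −1, so ξ = 617.9/1 = 617.9 lbmol/h.
Outlet amounts (n = n₀ + ν ξ):
  F: 896.8 − 1(617.9) = 278.9
  G: 1874 − 2(617.9) = 638.2
  D: 0 + 1(617.9) = 617.9
  E: 0 + 1(617.9) = 617.9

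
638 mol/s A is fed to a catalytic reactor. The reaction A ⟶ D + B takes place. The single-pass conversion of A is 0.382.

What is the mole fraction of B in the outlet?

A reacted = 0.382 × 638 = 243.7 mol/s; ν_A = −1, so ξ = 243.7/1 = 243.7 mol/s.
Outlet amounts (n = n₀ + ν ξ):
  A: 638 − 1(243.7) = 394.3
  D: 0 + 1(243.7) = 243.7
  B: 0 + 1(243.7) = 243.7
Total out = 881.7 mol/s; y_B = 243.7 / 881.7 = 0.2764.

0.276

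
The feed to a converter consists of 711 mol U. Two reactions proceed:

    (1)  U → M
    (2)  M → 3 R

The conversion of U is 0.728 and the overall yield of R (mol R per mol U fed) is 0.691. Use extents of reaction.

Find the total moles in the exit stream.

Conversion of U: U consumed = 1ξ₁ = 0.728 × 711 → ξ₁ = 517.6 mol.
Yield of R: 3ξ₂ / 711 = 0.691 → ξ₂ = 163.8 mol.
Outlet amounts (n = n₀ + Σ ν·ξ):
  U: 711 − 1(517.6) = 193.4
  M: 0 + 1(517.6) − 1(163.8) = 353.8
  R: 0 + 3(163.8) = 491.3
Total out = 193.4 + 353.8 + 491.3 = 1039 mol.

1040 mol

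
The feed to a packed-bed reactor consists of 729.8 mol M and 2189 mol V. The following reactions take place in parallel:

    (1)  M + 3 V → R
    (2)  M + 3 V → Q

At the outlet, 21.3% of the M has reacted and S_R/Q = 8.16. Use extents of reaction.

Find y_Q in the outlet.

0.00692

Conversion of M: M consumed = 0.213 × 729.8 = 155.4 mol = 1ξ₁ + 1ξ₂.
Selectivity: 1ξ₁ / (1ξ₂) = 8.16 → ξ₁ = 8.16 ξ₂.
Substitute: (1·8.16 + 1) ξ₂ = 155.4 → ξ₂ = 16.97 mol, ξ₁ = 138.5 mol.
Outlet amounts (n = n₀ + Σ ν·ξ):
  M: 729.8 − 1(138.5) − 1(16.97) = 574.4
  V: 2189 − 3(138.5) − 3(16.97) = 1723
  R: 0 + 1(138.5) = 138.5
  Q: 0 + 1(16.97) = 16.97
Total out = 2452 mol; y_Q = 16.97 / 2452 = 0.00692.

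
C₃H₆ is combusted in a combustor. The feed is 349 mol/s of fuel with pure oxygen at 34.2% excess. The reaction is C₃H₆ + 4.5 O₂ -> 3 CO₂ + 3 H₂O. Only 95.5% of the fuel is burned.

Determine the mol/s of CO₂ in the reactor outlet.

1000 mol/s

Stoichiometric O₂ = 4.5 × 349 = 1570 mol/s; O₂ fed = 1570 × 1.342 = 2108 mol/s.
Fuel reacted = 0.955 × 349 → ξ = 333.3 mol/s.
Outlet (n = n₀ + ν ξ):
  C₃H₆: 349 − 1(333.3) = 15.71
  O₂: 2108 − 4.5(333.3) = 607.8
  CO₂: 0 + 3(333.3) = 999.9
  H₂O: 0 + 3(333.3) = 999.9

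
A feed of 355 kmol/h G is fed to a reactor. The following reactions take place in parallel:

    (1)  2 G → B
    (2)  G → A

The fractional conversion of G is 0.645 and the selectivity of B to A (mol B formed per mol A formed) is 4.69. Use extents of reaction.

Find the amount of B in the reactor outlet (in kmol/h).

103 kmol/h

Conversion of G: G consumed = 0.645 × 355 = 229 kmol/h = 2ξ₁ + 1ξ₂.
Selectivity: 1ξ₁ / (1ξ₂) = 4.69 → ξ₁ = 4.69 ξ₂.
Substitute: (2·4.69 + 1) ξ₂ = 229 → ξ₂ = 22.06 kmol/h, ξ₁ = 103.5 kmol/h.
Outlet amounts (n = n₀ + Σ ν·ξ):
  G: 355 − 2(103.5) − 1(22.06) = 126
  B: 0 + 1(103.5) = 103.5
  A: 0 + 1(22.06) = 22.06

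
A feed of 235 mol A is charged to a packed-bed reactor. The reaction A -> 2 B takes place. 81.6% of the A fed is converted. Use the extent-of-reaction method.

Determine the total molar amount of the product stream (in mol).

427 mol

A reacted = 0.816 × 235 = 191.8 mol; ν_A = −1, so ξ = 191.8/1 = 191.8 mol.
Outlet amounts (n = n₀ + ν ξ):
  A: 235 − 1(191.8) = 43.24
  B: 0 + 2(191.8) = 383.5
Total out = 43.24 + 383.5 = 426.8 mol.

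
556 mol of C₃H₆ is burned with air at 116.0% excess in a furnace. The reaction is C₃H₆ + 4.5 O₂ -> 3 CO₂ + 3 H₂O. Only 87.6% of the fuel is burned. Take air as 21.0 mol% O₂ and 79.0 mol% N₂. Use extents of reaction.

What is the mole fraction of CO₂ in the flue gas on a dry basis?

0.0583

Stoichiometric O₂ = 4.5 × 556 = 2502 mol; O₂ fed = 2502 × 2.160 = 5404 mol.
N₂ fed = 5404 × 79/21 = 20330 mol.
Fuel reacted = 0.876 × 556 → ξ = 487.1 mol.
Outlet (n = n₀ + ν ξ):
  C₃H₆: 556 − 1(487.1) = 68.94
  O₂: 5404 − 4.5(487.1) = 3213
  N₂: 20330 (inert)
  CO₂: 0 + 3(487.1) = 1461
  H₂O: 0 + 3(487.1) = 1461
Dry total = 25070 mol; y_CO₂ (dry) = 1461 / 25070 = 0.05828.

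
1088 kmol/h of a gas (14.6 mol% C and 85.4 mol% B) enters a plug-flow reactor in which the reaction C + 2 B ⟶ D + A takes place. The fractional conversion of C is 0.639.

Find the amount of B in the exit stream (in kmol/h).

C reacted = 0.639 × 158.8 = 101.5 kmol/h; ν_C = −1, so ξ = 101.5/1 = 101.5 kmol/h.
Outlet amounts (n = n₀ + ν ξ):
  C: 158.8 − 1(101.5) = 57.34
  B: 929.2 − 2(101.5) = 726.1
  D: 0 + 1(101.5) = 101.5
  A: 0 + 1(101.5) = 101.5

726 kmol/h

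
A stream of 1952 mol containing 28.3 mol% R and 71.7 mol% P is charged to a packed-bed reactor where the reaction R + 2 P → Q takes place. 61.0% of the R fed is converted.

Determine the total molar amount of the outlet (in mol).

R reacted = 0.61 × 552.4 = 337 mol; ν_R = −1, so ξ = 337/1 = 337 mol.
Outlet amounts (n = n₀ + ν ξ):
  R: 552.4 − 1(337) = 215.4
  P: 1400 − 2(337) = 725.6
  Q: 0 + 1(337) = 337
Total out = 215.4 + 725.6 + 337 = 1278 mol.

1280 mol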